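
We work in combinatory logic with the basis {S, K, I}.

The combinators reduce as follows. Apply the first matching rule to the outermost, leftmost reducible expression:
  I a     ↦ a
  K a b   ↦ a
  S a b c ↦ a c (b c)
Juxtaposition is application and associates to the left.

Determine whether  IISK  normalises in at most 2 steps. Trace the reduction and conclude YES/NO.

Answer: YES — reaches normal form SK in 2 ≤ 2 steps

Working:
  start: IISK
  →1  ISK
  →2  SK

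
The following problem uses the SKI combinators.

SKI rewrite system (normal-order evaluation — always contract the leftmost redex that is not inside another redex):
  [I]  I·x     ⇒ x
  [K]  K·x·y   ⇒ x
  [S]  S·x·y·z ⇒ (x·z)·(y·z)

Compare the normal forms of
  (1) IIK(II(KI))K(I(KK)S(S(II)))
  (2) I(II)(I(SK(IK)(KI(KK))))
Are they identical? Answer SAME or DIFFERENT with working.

Term A:
  start: IIK(II(KI))K(I(KK)S(S(II)))
  →1  IK(II(KI))K(I(KK)S(S(II)))
  →2  K(II(KI))K(I(KK)S(S(II)))
  →3  II(KI)(I(KK)S(S(II)))
  →4  I(KI)(I(KK)S(S(II)))
  →5  KI(I(KK)S(S(II)))
  →6  I

Term B:
  start: I(II)(I(SK(IK)(KI(KK))))
  →1  II(I(SK(IK)(KI(KK))))
  →2  I(I(SK(IK)(KI(KK))))
  →3  I(SK(IK)(KI(KK)))
  →4  SK(IK)(KI(KK))
  →5  K(KI(KK))(IK(KI(KK)))
  →6  KI(KK)
  →7  I

Answer: SAME — A ⇓ I, B ⇓ I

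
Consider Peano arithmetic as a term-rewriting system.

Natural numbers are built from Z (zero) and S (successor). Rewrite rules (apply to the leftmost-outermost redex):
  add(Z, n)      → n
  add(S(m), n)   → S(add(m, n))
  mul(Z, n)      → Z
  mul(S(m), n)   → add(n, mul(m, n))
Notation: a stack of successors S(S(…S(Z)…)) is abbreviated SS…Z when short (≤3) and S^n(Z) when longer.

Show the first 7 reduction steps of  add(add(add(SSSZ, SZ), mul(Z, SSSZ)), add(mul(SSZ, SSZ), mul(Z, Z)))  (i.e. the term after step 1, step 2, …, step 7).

Answer: after 7 steps: S(S(add(add(S(add(Z, SZ)), mul(Z, SSSZ)), add(mul(SSZ, SSZ), mul(Z, Z)))))

Derivation:
  start: add(add(add(SSSZ, SZ), mul(Z, SSSZ)), add(mul(SSZ, SSZ), mul(Z, Z)))
  →1  add(add(S(add(SSZ, SZ)), mul(Z, SSSZ)), add(mul(SSZ, SSZ), mul(Z, Z)))
  →2  add(S(add(add(SSZ, SZ), mul(Z, SSSZ))), add(mul(SSZ, SSZ), mul(Z, Z)))
  →3  S(add(add(add(SSZ, SZ), mul(Z, SSSZ)), add(mul(SSZ, SSZ), mul(Z, Z))))
  →4  S(add(add(S(add(SZ, SZ)), mul(Z, SSSZ)), add(mul(SSZ, SSZ), mul(Z, Z))))
  →5  S(add(S(add(add(SZ, SZ), mul(Z, SSSZ))), add(mul(SSZ, SSZ), mul(Z, Z))))
  →6  S(S(add(add(add(SZ, SZ), mul(Z, SSSZ)), add(mul(SSZ, SSZ), mul(Z, Z)))))
  →7  S(S(add(add(S(add(Z, SZ)), mul(Z, SSSZ)), add(mul(SSZ, SSZ), mul(Z, Z)))))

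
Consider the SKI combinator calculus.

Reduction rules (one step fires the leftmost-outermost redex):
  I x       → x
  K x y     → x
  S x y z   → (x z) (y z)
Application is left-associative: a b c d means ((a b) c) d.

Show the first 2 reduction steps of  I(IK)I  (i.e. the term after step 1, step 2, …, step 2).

  start: I(IK)I
  →1  IKI
  →2  KI

Answer: after 2 steps: KI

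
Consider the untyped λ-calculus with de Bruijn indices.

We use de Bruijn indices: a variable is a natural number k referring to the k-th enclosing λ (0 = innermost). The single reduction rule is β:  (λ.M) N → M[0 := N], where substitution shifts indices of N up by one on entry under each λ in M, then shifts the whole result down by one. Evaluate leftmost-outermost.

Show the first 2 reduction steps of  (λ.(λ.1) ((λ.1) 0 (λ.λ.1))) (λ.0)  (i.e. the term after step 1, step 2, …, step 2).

  start: (λ.(λ.1) ((λ.1) 0 (λ.λ.1))) (λ.0)
  step 1: (λ.λ.0) ((λ.λ.0) (λ.0) (λ.λ.1))
  step 2: λ.0

Answer: after 2 steps: λ.0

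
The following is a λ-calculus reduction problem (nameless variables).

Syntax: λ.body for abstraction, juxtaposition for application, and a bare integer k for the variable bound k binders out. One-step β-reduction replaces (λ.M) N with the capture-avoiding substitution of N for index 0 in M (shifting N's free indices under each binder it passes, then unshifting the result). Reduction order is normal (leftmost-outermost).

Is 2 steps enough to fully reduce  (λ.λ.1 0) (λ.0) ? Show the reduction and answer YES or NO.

  start: (λ.λ.1 0) (λ.0)
  [1] λ.(λ.0) 0
  [2] λ.0

Answer: YES — reaches normal form λ.0 in 2 ≤ 2 steps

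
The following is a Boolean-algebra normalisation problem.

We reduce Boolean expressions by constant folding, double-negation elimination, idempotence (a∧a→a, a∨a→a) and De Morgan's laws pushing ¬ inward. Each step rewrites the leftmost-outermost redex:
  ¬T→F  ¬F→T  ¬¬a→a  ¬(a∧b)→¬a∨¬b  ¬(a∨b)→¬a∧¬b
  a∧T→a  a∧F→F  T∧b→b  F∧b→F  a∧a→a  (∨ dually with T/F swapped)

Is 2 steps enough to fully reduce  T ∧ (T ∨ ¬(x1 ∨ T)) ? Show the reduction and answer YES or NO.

Answer: YES — reaches normal form T in 2 ≤ 2 steps

Working:
  start: T ∧ (T ∨ ¬(x1 ∨ T))
  →1  T ∨ ¬(x1 ∨ T)
  →2  T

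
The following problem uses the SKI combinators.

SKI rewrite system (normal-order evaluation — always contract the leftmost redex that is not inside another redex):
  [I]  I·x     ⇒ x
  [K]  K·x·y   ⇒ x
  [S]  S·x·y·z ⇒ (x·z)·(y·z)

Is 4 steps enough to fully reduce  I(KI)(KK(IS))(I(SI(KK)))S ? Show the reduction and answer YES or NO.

Answer: NO — after 4 steps the term is SI(KK)S, not yet normal

Reduction:
  start: I(KI)(KK(IS))(I(SI(KK)))S
  [1] KI(KK(IS))(I(SI(KK)))S
  [2] I(I(SI(KK)))S
  [3] I(SI(KK))S
  [4] SI(KK)S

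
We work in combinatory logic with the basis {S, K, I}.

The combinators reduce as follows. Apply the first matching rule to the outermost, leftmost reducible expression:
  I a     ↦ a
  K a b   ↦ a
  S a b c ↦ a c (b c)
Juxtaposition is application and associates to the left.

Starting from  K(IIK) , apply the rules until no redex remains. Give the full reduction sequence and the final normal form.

Answer: normal form = KK  (in 2 steps)

Reduction:
  start: K(IIK)
  step 1: K(IK)
  step 2: KK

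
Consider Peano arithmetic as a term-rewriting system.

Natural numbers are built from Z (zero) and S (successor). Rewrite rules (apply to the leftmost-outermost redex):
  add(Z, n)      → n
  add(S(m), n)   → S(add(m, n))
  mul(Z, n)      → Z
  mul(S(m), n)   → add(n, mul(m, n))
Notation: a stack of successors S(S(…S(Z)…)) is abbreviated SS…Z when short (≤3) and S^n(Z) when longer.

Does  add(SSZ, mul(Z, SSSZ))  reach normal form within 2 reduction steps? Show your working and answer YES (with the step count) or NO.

  start: add(SSZ, mul(Z, SSSZ))
  →1  S(add(SZ, mul(Z, SSSZ)))
  →2  S(S(add(Z, mul(Z, SSSZ))))

Answer: NO — after 2 steps the term is S(S(add(Z, mul(Z, SSSZ)))), not yet normal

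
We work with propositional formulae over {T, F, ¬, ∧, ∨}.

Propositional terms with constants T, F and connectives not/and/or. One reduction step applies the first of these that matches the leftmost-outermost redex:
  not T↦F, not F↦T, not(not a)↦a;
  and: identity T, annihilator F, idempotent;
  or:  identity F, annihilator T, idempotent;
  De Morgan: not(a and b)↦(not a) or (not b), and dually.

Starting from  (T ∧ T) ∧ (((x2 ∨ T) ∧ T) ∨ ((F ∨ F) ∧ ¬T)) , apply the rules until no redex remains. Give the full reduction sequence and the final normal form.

  start: (T ∧ T) ∧ (((x2 ∨ T) ∧ T) ∨ ((F ∨ F) ∧ ¬T))
  [1] T ∧ (((x2 ∨ T) ∧ T) ∨ ((F ∨ F) ∧ ¬T))
  [2] ((x2 ∨ T) ∧ T) ∨ ((F ∨ F) ∧ ¬T)
  [3] (x2 ∨ T) ∨ ((F ∨ F) ∧ ¬T)
  [4] T ∨ ((F ∨ F) ∧ ¬T)
  [5] T

Answer: normal form = T  (in 5 steps)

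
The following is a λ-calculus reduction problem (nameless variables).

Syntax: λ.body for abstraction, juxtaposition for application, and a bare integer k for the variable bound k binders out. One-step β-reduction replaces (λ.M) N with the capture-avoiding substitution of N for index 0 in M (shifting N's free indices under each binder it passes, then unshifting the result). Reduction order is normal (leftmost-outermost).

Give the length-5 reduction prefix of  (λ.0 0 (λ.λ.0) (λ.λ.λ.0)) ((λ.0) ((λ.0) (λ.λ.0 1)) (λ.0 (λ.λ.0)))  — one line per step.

  start: (λ.0 0 (λ.λ.0) (λ.λ.λ.0)) ((λ.0) ((λ.0) (λ.λ.0 1)) (λ.0 (λ.λ.0)))
  →1  (λ.0) ((λ.0) (λ.λ.0 1)) (λ.0 (λ.λ.0)) ((λ.0) ((λ.0) (λ.λ.0 1)) (λ.0 (λ.λ.0))) (λ.λ.0) (λ.λ.λ.0)
  →2  (λ.0) (λ.λ.0 1) (λ.0 (λ.λ.0)) ((λ.0) ((λ.0) (λ.λ.0 1)) (λ.0 (λ.λ.0))) (λ.λ.0) (λ.λ.λ.0)
  →3  (λ.λ.0 1) (λ.0 (λ.λ.0)) ((λ.0) ((λ.0) (λ.λ.0 1)) (λ.0 (λ.λ.0))) (λ.λ.0) (λ.λ.λ.0)
  →4  (λ.0 (λ.0 (λ.λ.0))) ((λ.0) ((λ.0) (λ.λ.0 1)) (λ.0 (λ.λ.0))) (λ.λ.0) (λ.λ.λ.0)
  →5  (λ.0) ((λ.0) (λ.λ.0 1)) (λ.0 (λ.λ.0)) (λ.0 (λ.λ.0)) (λ.λ.0) (λ.λ.λ.0)

Answer: after 5 steps: (λ.0) ((λ.0) (λ.λ.0 1)) (λ.0 (λ.λ.0)) (λ.0 (λ.λ.0)) (λ.λ.0) (λ.λ.λ.0)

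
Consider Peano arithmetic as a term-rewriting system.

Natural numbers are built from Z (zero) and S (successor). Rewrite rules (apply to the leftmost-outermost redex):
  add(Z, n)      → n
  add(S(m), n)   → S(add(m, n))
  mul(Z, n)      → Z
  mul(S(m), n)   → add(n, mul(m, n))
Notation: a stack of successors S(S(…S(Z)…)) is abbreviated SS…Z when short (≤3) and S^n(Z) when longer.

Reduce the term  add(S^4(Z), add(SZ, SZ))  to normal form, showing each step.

Answer: normal form = S^6(Z)  (in 7 steps)

Derivation:
  start: add(S^4(Z), add(SZ, SZ))
  step 1: S(add(SSSZ, add(SZ, SZ)))
  step 2: S(S(add(SSZ, add(SZ, SZ))))
  step 3: S(S(S(add(SZ, add(SZ, SZ)))))
  step 4: S(S(S(S(add(Z, add(SZ, SZ))))))
  step 5: S(S(S(S(add(SZ, SZ)))))
  step 6: S(S(S(S(S(add(Z, SZ))))))
  step 7: S^6(Z)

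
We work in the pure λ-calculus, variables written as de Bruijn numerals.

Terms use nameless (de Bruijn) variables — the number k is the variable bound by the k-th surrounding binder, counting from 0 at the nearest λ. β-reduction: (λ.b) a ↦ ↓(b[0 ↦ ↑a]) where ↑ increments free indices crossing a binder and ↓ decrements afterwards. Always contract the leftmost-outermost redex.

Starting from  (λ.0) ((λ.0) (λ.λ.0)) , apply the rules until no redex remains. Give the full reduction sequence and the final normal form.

  start: (λ.0) ((λ.0) (λ.λ.0))
  step 1: (λ.0) (λ.λ.0)
  step 2: λ.λ.0

Answer: normal form = λ.λ.0  (in 2 steps)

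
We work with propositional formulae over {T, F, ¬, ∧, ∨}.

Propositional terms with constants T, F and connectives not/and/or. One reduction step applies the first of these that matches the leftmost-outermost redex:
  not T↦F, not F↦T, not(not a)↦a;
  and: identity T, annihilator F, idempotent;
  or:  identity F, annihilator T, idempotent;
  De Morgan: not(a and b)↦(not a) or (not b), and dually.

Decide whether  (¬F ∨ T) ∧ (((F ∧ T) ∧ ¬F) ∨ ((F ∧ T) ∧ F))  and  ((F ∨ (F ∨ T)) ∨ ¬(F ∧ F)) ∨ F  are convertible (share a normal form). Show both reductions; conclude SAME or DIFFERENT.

Answer: DIFFERENT — A ⇓ F, B ⇓ T

Derivation:
Term A:
  start: (¬F ∨ T) ∧ (((F ∧ T) ∧ ¬F) ∨ ((F ∧ T) ∧ F))
  step 1: T ∧ (((F ∧ T) ∧ ¬F) ∨ ((F ∧ T) ∧ F))
  step 2: ((F ∧ T) ∧ ¬F) ∨ ((F ∧ T) ∧ F)
  step 3: (F ∧ ¬F) ∨ ((F ∧ T) ∧ F)
  step 4: F ∨ ((F ∧ T) ∧ F)
  step 5: (F ∧ T) ∧ F
  step 6: F

Term B:
  start: ((F ∨ (F ∨ T)) ∨ ¬(F ∧ F)) ∨ F
  step 1: (F ∨ (F ∨ T)) ∨ ¬(F ∧ F)
  step 2: (F ∨ T) ∨ ¬(F ∧ F)
  step 3: T ∨ ¬(F ∧ F)
  step 4: T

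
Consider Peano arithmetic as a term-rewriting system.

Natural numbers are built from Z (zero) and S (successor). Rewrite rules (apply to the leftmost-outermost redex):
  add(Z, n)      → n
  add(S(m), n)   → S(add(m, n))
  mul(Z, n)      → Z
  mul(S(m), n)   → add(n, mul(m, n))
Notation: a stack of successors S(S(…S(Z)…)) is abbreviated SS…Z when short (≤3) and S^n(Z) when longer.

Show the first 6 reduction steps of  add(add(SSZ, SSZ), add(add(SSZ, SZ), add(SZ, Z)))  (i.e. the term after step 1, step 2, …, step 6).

  start: add(add(SSZ, SSZ), add(add(SSZ, SZ), add(SZ, Z)))
  →1  add(S(add(SZ, SSZ)), add(add(SSZ, SZ), add(SZ, Z)))
  →2  S(add(add(SZ, SSZ), add(add(SSZ, SZ), add(SZ, Z))))
  →3  S(add(S(add(Z, SSZ)), add(add(SSZ, SZ), add(SZ, Z))))
  →4  S(S(add(add(Z, SSZ), add(add(SSZ, SZ), add(SZ, Z)))))
  →5  S(S(add(SSZ, add(add(SSZ, SZ), add(SZ, Z)))))
  →6  S(S(S(add(SZ, add(add(SSZ, SZ), add(SZ, Z))))))

Answer: after 6 steps: S(S(S(add(SZ, add(add(SSZ, SZ), add(SZ, Z))))))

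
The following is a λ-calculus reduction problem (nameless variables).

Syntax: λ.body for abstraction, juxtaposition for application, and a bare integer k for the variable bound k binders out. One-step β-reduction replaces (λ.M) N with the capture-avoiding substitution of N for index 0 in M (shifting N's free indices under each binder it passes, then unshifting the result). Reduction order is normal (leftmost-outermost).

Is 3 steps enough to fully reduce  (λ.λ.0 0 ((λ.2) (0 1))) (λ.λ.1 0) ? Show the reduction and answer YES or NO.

Answer: YES — reaches normal form λ.0 0 (λ.λ.1 0) in 2 ≤ 3 steps

Working:
  start: (λ.λ.0 0 ((λ.2) (0 1))) (λ.λ.1 0)
  [1] λ.0 0 ((λ.λ.λ.1 0) (0 (λ.λ.1 0)))
  [2] λ.0 0 (λ.λ.1 0)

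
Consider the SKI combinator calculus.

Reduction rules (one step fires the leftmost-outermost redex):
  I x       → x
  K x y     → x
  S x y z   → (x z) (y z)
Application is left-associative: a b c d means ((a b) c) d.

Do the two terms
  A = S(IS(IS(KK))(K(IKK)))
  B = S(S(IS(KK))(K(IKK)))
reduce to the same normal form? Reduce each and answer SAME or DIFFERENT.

Answer: SAME — A ⇓ S(S(S(KK))(K(KK))), B ⇓ S(S(S(KK))(K(KK)))

Reduction:
Term A:
  start: S(IS(IS(KK))(K(IKK)))
  →1  S(S(IS(KK))(K(IKK)))
  →2  S(S(S(KK))(K(IKK)))
  →3  S(S(S(KK))(K(KK)))

Term B:
  start: S(S(IS(KK))(K(IKK)))
  →1  S(S(S(KK))(K(IKK)))
  →2  S(S(S(KK))(K(KK)))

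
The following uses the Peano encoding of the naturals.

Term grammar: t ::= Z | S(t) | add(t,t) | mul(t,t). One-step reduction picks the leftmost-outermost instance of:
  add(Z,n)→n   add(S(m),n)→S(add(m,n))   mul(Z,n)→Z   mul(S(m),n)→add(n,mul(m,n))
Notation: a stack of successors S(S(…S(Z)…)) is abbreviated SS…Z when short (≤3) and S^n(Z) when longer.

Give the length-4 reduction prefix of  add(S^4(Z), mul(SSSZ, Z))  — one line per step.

Answer: after 4 steps: S(S(S(S(add(Z, mul(SSSZ, Z))))))

Working:
  start: add(S^4(Z), mul(SSSZ, Z))
  [1] S(add(SSSZ, mul(SSSZ, Z)))
  [2] S(S(add(SSZ, mul(SSSZ, Z))))
  [3] S(S(S(add(SZ, mul(SSSZ, Z)))))
  [4] S(S(S(S(add(Z, mul(SSSZ, Z))))))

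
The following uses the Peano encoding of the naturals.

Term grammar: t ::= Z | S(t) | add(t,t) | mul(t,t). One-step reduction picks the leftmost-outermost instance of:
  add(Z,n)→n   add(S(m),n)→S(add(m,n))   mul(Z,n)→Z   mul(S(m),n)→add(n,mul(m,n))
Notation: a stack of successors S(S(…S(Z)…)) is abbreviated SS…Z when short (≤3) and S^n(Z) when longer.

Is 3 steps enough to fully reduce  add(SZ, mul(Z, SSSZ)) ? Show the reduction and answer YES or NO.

  start: add(SZ, mul(Z, SSSZ))
  step 1: S(add(Z, mul(Z, SSSZ)))
  step 2: S(mul(Z, SSSZ))
  step 3: SZ

Answer: YES — reaches normal form SZ in 3 ≤ 3 steps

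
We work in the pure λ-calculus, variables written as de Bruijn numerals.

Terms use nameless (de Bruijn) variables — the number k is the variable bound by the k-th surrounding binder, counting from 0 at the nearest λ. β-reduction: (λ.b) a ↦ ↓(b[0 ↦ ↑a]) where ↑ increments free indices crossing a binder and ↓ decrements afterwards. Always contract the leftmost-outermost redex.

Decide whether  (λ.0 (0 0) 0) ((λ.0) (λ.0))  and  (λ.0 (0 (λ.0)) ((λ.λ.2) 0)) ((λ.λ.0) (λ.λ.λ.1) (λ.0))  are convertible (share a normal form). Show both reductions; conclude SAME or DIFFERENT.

Term A:
  start: (λ.0 (0 0) 0) ((λ.0) (λ.0))
  →1  (λ.0) (λ.0) ((λ.0) (λ.0) ((λ.0) (λ.0))) ((λ.0) (λ.0))
  →2  (λ.0) ((λ.0) (λ.0) ((λ.0) (λ.0))) ((λ.0) (λ.0))
  →3  (λ.0) (λ.0) ((λ.0) (λ.0)) ((λ.0) (λ.0))
  →4  (λ.0) ((λ.0) (λ.0)) ((λ.0) (λ.0))
  →5  (λ.0) (λ.0) ((λ.0) (λ.0))
  →6  (λ.0) ((λ.0) (λ.0))
  →7  (λ.0) (λ.0)
  →8  λ.0

Term B:
  start: (λ.0 (0 (λ.0)) ((λ.λ.2) 0)) ((λ.λ.0) (λ.λ.λ.1) (λ.0))
  →1  (λ.λ.0) (λ.λ.λ.1) (λ.0) ((λ.λ.0) (λ.λ.λ.1) (λ.0) (λ.0)) ((λ.λ.(λ.λ.0) (λ.λ.λ.1) (λ.0)) ((λ.λ.0) (λ.λ.λ.1) (λ.0)))
  →2  (λ.0) (λ.0) ((λ.λ.0) (λ.λ.λ.1) (λ.0) (λ.0)) ((λ.λ.(λ.λ.0) (λ.λ.λ.1) (λ.0)) ((λ.λ.0) (λ.λ.λ.1) (λ.0)))
  →3  (λ.0) ((λ.λ.0) (λ.λ.λ.1) (λ.0) (λ.0)) ((λ.λ.(λ.λ.0) (λ.λ.λ.1) (λ.0)) ((λ.λ.0) (λ.λ.λ.1) (λ.0)))
  →4  (λ.λ.0) (λ.λ.λ.1) (λ.0) (λ.0) ((λ.λ.(λ.λ.0) (λ.λ.λ.1) (λ.0)) ((λ.λ.0) (λ.λ.λ.1) (λ.0)))
  →5  (λ.0) (λ.0) (λ.0) ((λ.λ.(λ.λ.0) (λ.λ.λ.1) (λ.0)) ((λ.λ.0) (λ.λ.λ.1) (λ.0)))
  →6  (λ.0) (λ.0) ((λ.λ.(λ.λ.0) (λ.λ.λ.1) (λ.0)) ((λ.λ.0) (λ.λ.λ.1) (λ.0)))
  →7  (λ.0) ((λ.λ.(λ.λ.0) (λ.λ.λ.1) (λ.0)) ((λ.λ.0) (λ.λ.λ.1) (λ.0)))
  →8  (λ.λ.(λ.λ.0) (λ.λ.λ.1) (λ.0)) ((λ.λ.0) (λ.λ.λ.1) (λ.0))
  →9  λ.(λ.λ.0) (λ.λ.λ.1) (λ.0)
  →10  λ.(λ.0) (λ.0)
  →11  λ.λ.0

Answer: DIFFERENT — A ⇓ λ.0, B ⇓ λ.λ.0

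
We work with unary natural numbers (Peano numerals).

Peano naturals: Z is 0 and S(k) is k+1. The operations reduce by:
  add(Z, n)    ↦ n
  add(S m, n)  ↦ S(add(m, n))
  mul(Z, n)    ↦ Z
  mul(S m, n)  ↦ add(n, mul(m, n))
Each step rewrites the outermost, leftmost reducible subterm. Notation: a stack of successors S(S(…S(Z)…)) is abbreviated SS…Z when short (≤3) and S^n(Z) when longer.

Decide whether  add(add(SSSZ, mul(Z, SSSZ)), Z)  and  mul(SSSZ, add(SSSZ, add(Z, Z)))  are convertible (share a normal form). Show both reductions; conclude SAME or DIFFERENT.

Term A:
  start: add(add(SSSZ, mul(Z, SSSZ)), Z)
  →1  add(S(add(SSZ, mul(Z, SSSZ))), Z)
  →2  S(add(add(SSZ, mul(Z, SSSZ)), Z))
  →3  S(add(S(add(SZ, mul(Z, SSSZ))), Z))
  →4  S(S(add(add(SZ, mul(Z, SSSZ)), Z)))
  →5  S(S(add(S(add(Z, mul(Z, SSSZ))), Z)))
  →6  S(S(S(add(add(Z, mul(Z, SSSZ)), Z))))
  →7  S(S(S(add(mul(Z, SSSZ), Z))))
  →8  S(S(S(add(Z, Z))))
  →9  SSSZ

Term B:
  start: mul(SSSZ, add(SSSZ, add(Z, Z)))
  →1  add(add(SSSZ, add(Z, Z)), mul(SSZ, add(SSSZ, add(Z, Z))))
  →2  add(S(add(SSZ, add(Z, Z))), mul(SSZ, add(SSSZ, add(Z, Z))))
  →3  S(add(add(SSZ, add(Z, Z)), mul(SSZ, add(SSSZ, add(Z, Z)))))
  →4  S(add(S(add(SZ, add(Z, Z))), mul(SSZ, add(SSSZ, add(Z, Z)))))
  →5  S(S(add(add(SZ, add(Z, Z)), mul(SSZ, add(SSSZ, add(Z, Z))))))
  →6  S(S(add(S(add(Z, add(Z, Z))), mul(SSZ, add(SSSZ, add(Z, Z))))))
  →7  S(S(S(add(add(Z, add(Z, Z)), mul(SSZ, add(SSSZ, add(Z, Z)))))))
  →8  S(S(S(add(add(Z, Z), mul(SSZ, add(SSSZ, add(Z, Z)))))))
  →9  S(S(S(add(Z, mul(SSZ, add(SSSZ, add(Z, Z)))))))
  →10  S(S(S(mul(SSZ, add(SSSZ, add(Z, Z))))))
  →11  S(S(S(add(add(SSSZ, add(Z, Z)), mul(SZ, add(SSSZ, add(Z, Z)))))))
  →12  S(S(S(add(S(add(SSZ, add(Z, Z))), mul(SZ, add(SSSZ, add(Z, Z)))))))
  →13  S(S(S(S(add(add(SSZ, add(Z, Z)), mul(SZ, add(SSSZ, add(Z, Z))))))))
  →14  S(S(S(S(add(S(add(SZ, add(Z, Z))), mul(SZ, add(SSSZ, add(Z, Z))))))))
  →15  S(S(S(S(S(add(add(SZ, add(Z, Z)), mul(SZ, add(SSSZ, add(Z, Z)))))))))
  →16  S(S(S(S(S(add(S(add(Z, add(Z, Z))), mul(SZ, add(SSSZ, add(Z, Z)))))))))
  →17  S(S(S(S(S(S(add(add(Z, add(Z, Z)), mul(SZ, add(SSSZ, add(Z, Z))))))))))
  →18  S(S(S(S(S(S(add(add(Z, Z), mul(SZ, add(SSSZ, add(Z, Z))))))))))
  →19  S(S(S(S(S(S(add(Z, mul(SZ, add(SSSZ, add(Z, Z))))))))))
  →20  S(S(S(S(S(S(mul(SZ, add(SSSZ, add(Z, Z)))))))))
  →21  S(S(S(S(S(S(add(add(SSSZ, add(Z, Z)), mul(Z, add(SSSZ, add(Z, Z))))))))))
  →22  S(S(S(S(S(S(add(S(add(SSZ, add(Z, Z))), mul(Z, add(SSSZ, add(Z, Z))))))))))
  →23  S(S(S(S(S(S(S(add(add(SSZ, add(Z, Z)), mul(Z, add(SSSZ, add(Z, Z)))))))))))
  →24  S(S(S(S(S(S(S(add(S(add(SZ, add(Z, Z))), mul(Z, add(SSSZ, add(Z, Z)))))))))))
  →25  S(S(S(S(S(S(S(S(add(add(SZ, add(Z, Z)), mul(Z, add(SSSZ, add(Z, Z))))))))))))
  →26  S(S(S(S(S(S(S(S(add(S(add(Z, add(Z, Z))), mul(Z, add(SSSZ, add(Z, Z))))))))))))
  →27  S(S(S(S(S(S(S(S(S(add(add(Z, add(Z, Z)), mul(Z, add(SSSZ, add(Z, Z)))))))))))))
  →28  S(S(S(S(S(S(S(S(S(add(add(Z, Z), mul(Z, add(SSSZ, add(Z, Z)))))))))))))
  →29  S(S(S(S(S(S(S(S(S(add(Z, mul(Z, add(SSSZ, add(Z, Z)))))))))))))
  →30  S(S(S(S(S(S(S(S(S(mul(Z, add(SSSZ, add(Z, Z))))))))))))
  →31  S^9(Z)

Answer: DIFFERENT — A ⇓ SSSZ, B ⇓ S^9(Z)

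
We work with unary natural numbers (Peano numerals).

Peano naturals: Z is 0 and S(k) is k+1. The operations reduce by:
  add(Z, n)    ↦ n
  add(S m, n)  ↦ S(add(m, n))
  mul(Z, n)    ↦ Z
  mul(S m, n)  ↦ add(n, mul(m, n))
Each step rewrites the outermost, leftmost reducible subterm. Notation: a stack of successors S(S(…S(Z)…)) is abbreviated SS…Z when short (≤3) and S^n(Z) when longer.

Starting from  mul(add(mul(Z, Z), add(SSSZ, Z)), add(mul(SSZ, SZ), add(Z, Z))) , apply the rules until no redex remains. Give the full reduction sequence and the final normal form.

Answer: normal form = S^6(Z)  (in 52 steps)

Reduction:
  start: mul(add(mul(Z, Z), add(SSSZ, Z)), add(mul(SSZ, SZ), add(Z, Z)))
  →1  mul(add(Z, add(SSSZ, Z)), add(mul(SSZ, SZ), add(Z, Z)))
  →2  mul(add(SSSZ, Z), add(mul(SSZ, SZ), add(Z, Z)))
  →3  mul(S(add(SSZ, Z)), add(mul(SSZ, SZ), add(Z, Z)))
  →4  add(add(mul(SSZ, SZ), add(Z, Z)), mul(add(SSZ, Z), add(mul(SSZ, SZ), add(Z, Z))))
  →5  add(add(add(SZ, mul(SZ, SZ)), add(Z, Z)), mul(add(SSZ, Z), add(mul(SSZ, SZ), add(Z, Z))))
  →6  add(add(S(add(Z, mul(SZ, SZ))), add(Z, Z)), mul(add(SSZ, Z), add(mul(SSZ, SZ), add(Z, Z))))
  →7  add(S(add(add(Z, mul(SZ, SZ)), add(Z, Z))), mul(add(SSZ, Z), add(mul(SSZ, SZ), add(Z, Z))))
  →8  S(add(add(add(Z, mul(SZ, SZ)), add(Z, Z)), mul(add(SSZ, Z), add(mul(SSZ, SZ), add(Z, Z)))))
  →9  S(add(add(mul(SZ, SZ), add(Z, Z)), mul(add(SSZ, Z), add(mul(SSZ, SZ), add(Z, Z)))))
  →10  S(add(add(add(SZ, mul(Z, SZ)), add(Z, Z)), mul(add(SSZ, Z), add(mul(SSZ, SZ), add(Z, Z)))))
  →11  S(add(add(S(add(Z, mul(Z, SZ))), add(Z, Z)), mul(add(SSZ, Z), add(mul(SSZ, SZ), add(Z, Z)))))
  →12  S(add(S(add(add(Z, mul(Z, SZ)), add(Z, Z))), mul(add(SSZ, Z), add(mul(SSZ, SZ), add(Z, Z)))))
  →13  S(S(add(add(add(Z, mul(Z, SZ)), add(Z, Z)), mul(add(SSZ, Z), add(mul(SSZ, SZ), add(Z, Z))))))
  →14  S(S(add(add(mul(Z, SZ), add(Z, Z)), mul(add(SSZ, Z), add(mul(SSZ, SZ), add(Z, Z))))))
  →15  S(S(add(add(Z, add(Z, Z)), mul(add(SSZ, Z), add(mul(SSZ, SZ), add(Z, Z))))))
  →16  S(S(add(add(Z, Z), mul(add(SSZ, Z), add(mul(SSZ, SZ), add(Z, Z))))))
  →17  S(S(add(Z, mul(add(SSZ, Z), add(mul(SSZ, SZ), add(Z, Z))))))
  →18  S(S(mul(add(SSZ, Z), add(mul(SSZ, SZ), add(Z, Z)))))
  →19  S(S(mul(S(add(SZ, Z)), add(mul(SSZ, SZ), add(Z, Z)))))
  →20  S(S(add(add(mul(SSZ, SZ), add(Z, Z)), mul(add(SZ, Z), add(mul(SSZ, SZ), add(Z, Z))))))
  →21  S(S(add(add(add(SZ, mul(SZ, SZ)), add(Z, Z)), mul(add(SZ, Z), add(mul(SSZ, SZ), add(Z, Z))))))
  →22  S(S(add(add(S(add(Z, mul(SZ, SZ))), add(Z, Z)), mul(add(SZ, Z), add(mul(SSZ, SZ), add(Z, Z))))))
  →23  S(S(add(S(add(add(Z, mul(SZ, SZ)), add(Z, Z))), mul(add(SZ, Z), add(mul(SSZ, SZ), add(Z, Z))))))
  →24  S(S(S(add(add(add(Z, mul(SZ, SZ)), add(Z, Z)), mul(add(SZ, Z), add(mul(SSZ, SZ), add(Z, Z)))))))
  →25  S(S(S(add(add(mul(SZ, SZ), add(Z, Z)), mul(add(SZ, Z), add(mul(SSZ, SZ), add(Z, Z)))))))
  →26  S(S(S(add(add(add(SZ, mul(Z, SZ)), add(Z, Z)), mul(add(SZ, Z), add(mul(SSZ, SZ), add(Z, Z)))))))
  →27  S(S(S(add(add(S(add(Z, mul(Z, SZ))), add(Z, Z)), mul(add(SZ, Z), add(mul(SSZ, SZ), add(Z, Z)))))))
  →28  S(S(S(add(S(add(add(Z, mul(Z, SZ)), add(Z, Z))), mul(add(SZ, Z), add(mul(SSZ, SZ), add(Z, Z)))))))
  →29  S(S(S(S(add(add(add(Z, mul(Z, SZ)), add(Z, Z)), mul(add(SZ, Z), add(mul(SSZ, SZ), add(Z, Z))))))))
  →30  S(S(S(S(add(add(mul(Z, SZ), add(Z, Z)), mul(add(SZ, Z), add(mul(SSZ, SZ), add(Z, Z))))))))
  →31  S(S(S(S(add(add(Z, add(Z, Z)), mul(add(SZ, Z), add(mul(SSZ, SZ), add(Z, Z))))))))
  →32  S(S(S(S(add(add(Z, Z), mul(add(SZ, Z), add(mul(SSZ, SZ), add(Z, Z))))))))
  →33  S(S(S(S(add(Z, mul(add(SZ, Z), add(mul(SSZ, SZ), add(Z, Z))))))))
  →34  S(S(S(S(mul(add(SZ, Z), add(mul(SSZ, SZ), add(Z, Z)))))))
  →35  S(S(S(S(mul(S(add(Z, Z)), add(mul(SSZ, SZ), add(Z, Z)))))))
  →36  S(S(S(S(add(add(mul(SSZ, SZ), add(Z, Z)), mul(add(Z, Z), add(mul(SSZ, SZ), add(Z, Z))))))))
  →37  S(S(S(S(add(add(add(SZ, mul(SZ, SZ)), add(Z, Z)), mul(add(Z, Z), add(mul(SSZ, SZ), add(Z, Z))))))))
  →38  S(S(S(S(add(add(S(add(Z, mul(SZ, SZ))), add(Z, Z)), mul(add(Z, Z), add(mul(SSZ, SZ), add(Z, Z))))))))
  →39  S(S(S(S(add(S(add(add(Z, mul(SZ, SZ)), add(Z, Z))), mul(add(Z, Z), add(mul(SSZ, SZ), add(Z, Z))))))))
  →40  S(S(S(S(S(add(add(add(Z, mul(SZ, SZ)), add(Z, Z)), mul(add(Z, Z), add(mul(SSZ, SZ), add(Z, Z)))))))))
  →41  S(S(S(S(S(add(add(mul(SZ, SZ), add(Z, Z)), mul(add(Z, Z), add(mul(SSZ, SZ), add(Z, Z)))))))))
  →42  S(S(S(S(S(add(add(add(SZ, mul(Z, SZ)), add(Z, Z)), mul(add(Z, Z), add(mul(SSZ, SZ), add(Z, Z)))))))))
  →43  S(S(S(S(S(add(add(S(add(Z, mul(Z, SZ))), add(Z, Z)), mul(add(Z, Z), add(mul(SSZ, SZ), add(Z, Z)))))))))
  →44  S(S(S(S(S(add(S(add(add(Z, mul(Z, SZ)), add(Z, Z))), mul(add(Z, Z), add(mul(SSZ, SZ), add(Z, Z)))))))))
  →45  S(S(S(S(S(S(add(add(add(Z, mul(Z, SZ)), add(Z, Z)), mul(add(Z, Z), add(mul(SSZ, SZ), add(Z, Z))))))))))
  →46  S(S(S(S(S(S(add(add(mul(Z, SZ), add(Z, Z)), mul(add(Z, Z), add(mul(SSZ, SZ), add(Z, Z))))))))))
  →47  S(S(S(S(S(S(add(add(Z, add(Z, Z)), mul(add(Z, Z), add(mul(SSZ, SZ), add(Z, Z))))))))))
  →48  S(S(S(S(S(S(add(add(Z, Z), mul(add(Z, Z), add(mul(SSZ, SZ), add(Z, Z))))))))))
  →49  S(S(S(S(S(S(add(Z, mul(add(Z, Z), add(mul(SSZ, SZ), add(Z, Z))))))))))
  →50  S(S(S(S(S(S(mul(add(Z, Z), add(mul(SSZ, SZ), add(Z, Z)))))))))
  →51  S(S(S(S(S(S(mul(Z, add(mul(SSZ, SZ), add(Z, Z)))))))))
  →52  S^6(Z)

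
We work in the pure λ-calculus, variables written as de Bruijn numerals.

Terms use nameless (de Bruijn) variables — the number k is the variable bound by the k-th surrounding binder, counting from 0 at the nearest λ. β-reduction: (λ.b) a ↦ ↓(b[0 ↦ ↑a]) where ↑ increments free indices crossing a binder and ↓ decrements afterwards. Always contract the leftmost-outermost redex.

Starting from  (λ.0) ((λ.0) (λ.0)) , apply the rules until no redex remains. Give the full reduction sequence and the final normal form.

  start: (λ.0) ((λ.0) (λ.0))
  step 1: (λ.0) (λ.0)
  step 2: λ.0

Answer: normal form = λ.0  (in 2 steps)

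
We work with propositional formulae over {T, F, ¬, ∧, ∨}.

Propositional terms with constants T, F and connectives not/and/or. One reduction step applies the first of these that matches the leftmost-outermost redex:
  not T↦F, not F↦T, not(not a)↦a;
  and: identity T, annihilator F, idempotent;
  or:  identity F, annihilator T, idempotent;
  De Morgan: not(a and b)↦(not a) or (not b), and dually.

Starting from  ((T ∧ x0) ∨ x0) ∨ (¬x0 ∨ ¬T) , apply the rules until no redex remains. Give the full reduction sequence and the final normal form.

  start: ((T ∧ x0) ∨ x0) ∨ (¬x0 ∨ ¬T)
  →1  (x0 ∨ x0) ∨ (¬x0 ∨ ¬T)
  →2  x0 ∨ (¬x0 ∨ ¬T)
  →3  x0 ∨ (¬x0 ∨ F)
  →4  x0 ∨ ¬x0

Answer: normal form = x0 ∨ ¬x0  (in 4 steps)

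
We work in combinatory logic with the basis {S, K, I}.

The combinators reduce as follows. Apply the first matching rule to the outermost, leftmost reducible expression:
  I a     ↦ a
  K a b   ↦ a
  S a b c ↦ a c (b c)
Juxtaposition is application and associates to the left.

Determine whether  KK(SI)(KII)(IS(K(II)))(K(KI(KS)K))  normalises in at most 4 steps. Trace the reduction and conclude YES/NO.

Answer: NO — after 4 steps the term is K(KI(KS)K), not yet normal

Reduction:
  start: KK(SI)(KII)(IS(K(II)))(K(KI(KS)K))
  [1] K(KII)(IS(K(II)))(K(KI(KS)K))
  [2] KII(K(KI(KS)K))
  [3] I(K(KI(KS)K))
  [4] K(KI(KS)K)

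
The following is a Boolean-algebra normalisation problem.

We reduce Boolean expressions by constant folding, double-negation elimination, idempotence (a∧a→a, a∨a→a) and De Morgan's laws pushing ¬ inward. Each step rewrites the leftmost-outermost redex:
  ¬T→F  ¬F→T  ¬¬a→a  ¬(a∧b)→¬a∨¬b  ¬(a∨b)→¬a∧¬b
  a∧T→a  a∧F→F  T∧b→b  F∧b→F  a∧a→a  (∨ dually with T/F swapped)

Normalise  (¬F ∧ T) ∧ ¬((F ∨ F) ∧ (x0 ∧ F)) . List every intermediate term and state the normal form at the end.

  start: (¬F ∧ T) ∧ ¬((F ∨ F) ∧ (x0 ∧ F))
  step 1: ¬F ∧ ¬((F ∨ F) ∧ (x0 ∧ F))
  step 2: T ∧ ¬((F ∨ F) ∧ (x0 ∧ F))
  step 3: ¬((F ∨ F) ∧ (x0 ∧ F))
  step 4: ¬(F ∨ F) ∨ ¬(x0 ∧ F)
  step 5: (¬F ∧ ¬F) ∨ ¬(x0 ∧ F)
  step 6: ¬F ∨ ¬(x0 ∧ F)
  step 7: T ∨ ¬(x0 ∧ F)
  step 8: T

Answer: normal form = T  (in 8 steps)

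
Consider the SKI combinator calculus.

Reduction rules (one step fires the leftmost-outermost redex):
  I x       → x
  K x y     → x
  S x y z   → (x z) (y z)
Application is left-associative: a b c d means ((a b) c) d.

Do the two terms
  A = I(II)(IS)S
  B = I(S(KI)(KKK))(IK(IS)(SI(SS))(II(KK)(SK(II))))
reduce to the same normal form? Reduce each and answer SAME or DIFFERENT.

Answer: DIFFERENT — A ⇓ SS, B ⇓ K(SK)

Reduction:
Term A:
  start: I(II)(IS)S
  →1  II(IS)S
  →2  I(IS)S
  →3  ISS
  →4  SS

Term B:
  start: I(S(KI)(KKK))(IK(IS)(SI(SS))(II(KK)(SK(II))))
  →1  S(KI)(KKK)(IK(IS)(SI(SS))(II(KK)(SK(II))))
  →2  KI(IK(IS)(SI(SS))(II(KK)(SK(II))))(KKK(IK(IS)(SI(SS))(II(KK)(SK(II)))))
  →3  I(KKK(IK(IS)(SI(SS))(II(KK)(SK(II)))))
  →4  KKK(IK(IS)(SI(SS))(II(KK)(SK(II))))
  →5  K(IK(IS)(SI(SS))(II(KK)(SK(II))))
  →6  K(K(IS)(SI(SS))(II(KK)(SK(II))))
  →7  K(IS(II(KK)(SK(II))))
  →8  K(S(II(KK)(SK(II))))
  →9  K(S(I(KK)(SK(II))))
  →10  K(S(KK(SK(II))))
  →11  K(SK)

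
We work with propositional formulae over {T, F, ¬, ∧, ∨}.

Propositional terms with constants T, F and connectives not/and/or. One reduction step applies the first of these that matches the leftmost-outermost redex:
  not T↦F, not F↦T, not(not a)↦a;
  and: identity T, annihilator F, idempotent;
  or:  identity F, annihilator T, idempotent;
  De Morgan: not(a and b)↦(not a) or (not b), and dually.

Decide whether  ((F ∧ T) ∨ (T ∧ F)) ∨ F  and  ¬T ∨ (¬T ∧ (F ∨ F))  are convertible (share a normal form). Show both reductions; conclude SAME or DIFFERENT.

Term A:
  start: ((F ∧ T) ∨ (T ∧ F)) ∨ F
  step 1: (F ∧ T) ∨ (T ∧ F)
  step 2: F ∨ (T ∧ F)
  step 3: T ∧ F
  step 4: F

Term B:
  start: ¬T ∨ (¬T ∧ (F ∨ F))
  step 1: F ∨ (¬T ∧ (F ∨ F))
  step 2: ¬T ∧ (F ∨ F)
  step 3: F ∧ (F ∨ F)
  step 4: F

Answer: SAME — A ⇓ F, B ⇓ F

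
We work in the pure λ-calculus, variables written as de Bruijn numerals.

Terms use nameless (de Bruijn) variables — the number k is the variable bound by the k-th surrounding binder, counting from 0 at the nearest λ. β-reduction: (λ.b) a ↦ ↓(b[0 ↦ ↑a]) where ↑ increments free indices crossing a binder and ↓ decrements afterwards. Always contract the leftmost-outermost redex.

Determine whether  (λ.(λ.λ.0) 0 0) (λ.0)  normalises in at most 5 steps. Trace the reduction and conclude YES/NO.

  start: (λ.(λ.λ.0) 0 0) (λ.0)
  [1] (λ.λ.0) (λ.0) (λ.0)
  [2] (λ.0) (λ.0)
  [3] λ.0

Answer: YES — reaches normal form λ.0 in 3 ≤ 5 steps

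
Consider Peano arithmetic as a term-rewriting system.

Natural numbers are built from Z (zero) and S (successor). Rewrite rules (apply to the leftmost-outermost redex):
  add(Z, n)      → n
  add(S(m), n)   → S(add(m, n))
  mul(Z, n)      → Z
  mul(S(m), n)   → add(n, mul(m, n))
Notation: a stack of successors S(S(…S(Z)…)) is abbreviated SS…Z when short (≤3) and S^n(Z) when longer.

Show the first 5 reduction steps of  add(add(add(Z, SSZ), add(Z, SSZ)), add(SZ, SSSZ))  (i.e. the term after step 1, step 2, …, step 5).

  start: add(add(add(Z, SSZ), add(Z, SSZ)), add(SZ, SSSZ))
  →1  add(add(SSZ, add(Z, SSZ)), add(SZ, SSSZ))
  →2  add(S(add(SZ, add(Z, SSZ))), add(SZ, SSSZ))
  →3  S(add(add(SZ, add(Z, SSZ)), add(SZ, SSSZ)))
  →4  S(add(S(add(Z, add(Z, SSZ))), add(SZ, SSSZ)))
  →5  S(S(add(add(Z, add(Z, SSZ)), add(SZ, SSSZ))))

Answer: after 5 steps: S(S(add(add(Z, add(Z, SSZ)), add(SZ, SSSZ))))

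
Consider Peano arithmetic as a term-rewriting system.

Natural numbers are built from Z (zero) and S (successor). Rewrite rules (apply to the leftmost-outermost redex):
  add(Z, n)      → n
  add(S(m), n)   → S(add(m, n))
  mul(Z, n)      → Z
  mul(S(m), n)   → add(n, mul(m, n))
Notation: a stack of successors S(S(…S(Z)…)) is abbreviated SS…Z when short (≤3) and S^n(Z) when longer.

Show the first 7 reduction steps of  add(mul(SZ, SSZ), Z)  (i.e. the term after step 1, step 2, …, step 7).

Answer: after 7 steps: S(S(add(Z, Z)))

Reduction:
  start: add(mul(SZ, SSZ), Z)
  →1  add(add(SSZ, mul(Z, SSZ)), Z)
  →2  add(S(add(SZ, mul(Z, SSZ))), Z)
  →3  S(add(add(SZ, mul(Z, SSZ)), Z))
  →4  S(add(S(add(Z, mul(Z, SSZ))), Z))
  →5  S(S(add(add(Z, mul(Z, SSZ)), Z)))
  →6  S(S(add(mul(Z, SSZ), Z)))
  →7  S(S(add(Z, Z)))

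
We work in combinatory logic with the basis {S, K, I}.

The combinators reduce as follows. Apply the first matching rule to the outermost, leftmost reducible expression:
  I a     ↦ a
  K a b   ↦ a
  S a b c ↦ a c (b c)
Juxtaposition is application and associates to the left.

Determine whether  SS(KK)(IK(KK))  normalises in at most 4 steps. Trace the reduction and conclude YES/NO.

  start: SS(KK)(IK(KK))
  →1  S(IK(KK))(KK(IK(KK)))
  →2  S(K(KK))(KK(IK(KK)))
  →3  S(K(KK))K

Answer: YES — reaches normal form S(K(KK))K in 3 ≤ 4 steps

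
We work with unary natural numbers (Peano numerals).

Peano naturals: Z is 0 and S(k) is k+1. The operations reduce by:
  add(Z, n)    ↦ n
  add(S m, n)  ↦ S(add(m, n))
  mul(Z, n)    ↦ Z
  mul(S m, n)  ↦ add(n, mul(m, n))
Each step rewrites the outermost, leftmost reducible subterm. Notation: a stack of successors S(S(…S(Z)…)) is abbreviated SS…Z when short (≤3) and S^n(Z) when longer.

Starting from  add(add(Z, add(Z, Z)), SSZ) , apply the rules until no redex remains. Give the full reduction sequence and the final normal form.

  start: add(add(Z, add(Z, Z)), SSZ)
  →1  add(add(Z, Z), SSZ)
  →2  add(Z, SSZ)
  →3  SSZ

Answer: normal form = SSZ  (in 3 steps)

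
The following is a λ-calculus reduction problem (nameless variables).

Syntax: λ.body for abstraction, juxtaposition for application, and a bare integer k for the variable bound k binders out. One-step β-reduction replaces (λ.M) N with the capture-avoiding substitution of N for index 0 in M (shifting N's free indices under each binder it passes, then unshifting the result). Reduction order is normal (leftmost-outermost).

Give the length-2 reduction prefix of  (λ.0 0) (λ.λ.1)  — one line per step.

Answer: after 2 steps: λ.λ.λ.1

Reduction:
  start: (λ.0 0) (λ.λ.1)
  [1] (λ.λ.1) (λ.λ.1)
  [2] λ.λ.λ.1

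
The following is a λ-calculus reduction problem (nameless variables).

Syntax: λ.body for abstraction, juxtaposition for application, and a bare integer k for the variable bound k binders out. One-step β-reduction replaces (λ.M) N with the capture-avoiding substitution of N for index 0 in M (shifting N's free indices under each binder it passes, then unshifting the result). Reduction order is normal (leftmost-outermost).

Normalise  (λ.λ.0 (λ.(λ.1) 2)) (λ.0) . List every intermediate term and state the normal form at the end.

  start: (λ.λ.0 (λ.(λ.1) 2)) (λ.0)
  →1  λ.0 (λ.(λ.1) (λ.0))
  →2  λ.0 (λ.0)

Answer: normal form = λ.0 (λ.0)  (in 2 steps)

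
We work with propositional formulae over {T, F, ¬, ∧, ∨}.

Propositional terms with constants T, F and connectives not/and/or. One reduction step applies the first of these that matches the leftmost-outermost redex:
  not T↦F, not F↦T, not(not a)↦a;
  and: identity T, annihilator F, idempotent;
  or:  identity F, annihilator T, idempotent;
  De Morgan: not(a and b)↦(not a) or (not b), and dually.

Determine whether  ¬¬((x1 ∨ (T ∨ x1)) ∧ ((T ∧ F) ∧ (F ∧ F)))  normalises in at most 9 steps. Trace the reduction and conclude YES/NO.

Answer: YES — reaches normal form F in 6 ≤ 9 steps

Derivation:
  start: ¬¬((x1 ∨ (T ∨ x1)) ∧ ((T ∧ F) ∧ (F ∧ F)))
  step 1: (x1 ∨ (T ∨ x1)) ∧ ((T ∧ F) ∧ (F ∧ F))
  step 2: (x1 ∨ T) ∧ ((T ∧ F) ∧ (F ∧ F))
  step 3: T ∧ ((T ∧ F) ∧ (F ∧ F))
  step 4: (T ∧ F) ∧ (F ∧ F)
  step 5: F ∧ (F ∧ F)
  step 6: F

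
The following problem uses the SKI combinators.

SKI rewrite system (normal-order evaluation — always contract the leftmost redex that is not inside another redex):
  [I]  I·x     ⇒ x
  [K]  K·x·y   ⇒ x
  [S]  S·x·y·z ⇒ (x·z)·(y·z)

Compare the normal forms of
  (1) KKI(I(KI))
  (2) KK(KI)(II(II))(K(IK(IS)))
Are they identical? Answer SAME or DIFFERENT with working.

Answer: DIFFERENT — A ⇓ K(KI), B ⇓ I

Derivation:
Term A:
  start: KKI(I(KI))
  →1  K(I(KI))
  →2  K(KI)

Term B:
  start: KK(KI)(II(II))(K(IK(IS)))
  →1  K(II(II))(K(IK(IS)))
  →2  II(II)
  →3  I(II)
  →4  II
  →5  I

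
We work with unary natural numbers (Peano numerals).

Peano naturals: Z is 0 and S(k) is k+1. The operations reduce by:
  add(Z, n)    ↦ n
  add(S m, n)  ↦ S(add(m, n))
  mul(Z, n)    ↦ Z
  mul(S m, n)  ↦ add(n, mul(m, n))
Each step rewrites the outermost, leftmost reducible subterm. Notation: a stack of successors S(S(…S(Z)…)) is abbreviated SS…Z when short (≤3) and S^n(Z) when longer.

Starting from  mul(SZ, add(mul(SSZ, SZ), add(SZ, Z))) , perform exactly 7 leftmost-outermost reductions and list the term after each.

Answer: after 7 steps: S(add(add(add(SZ, mul(Z, SZ)), add(SZ, Z)), mul(Z, add(mul(SSZ, SZ), add(SZ, Z)))))

Derivation:
  start: mul(SZ, add(mul(SSZ, SZ), add(SZ, Z)))
  [1] add(add(mul(SSZ, SZ), add(SZ, Z)), mul(Z, add(mul(SSZ, SZ), add(SZ, Z))))
  [2] add(add(add(SZ, mul(SZ, SZ)), add(SZ, Z)), mul(Z, add(mul(SSZ, SZ), add(SZ, Z))))
  [3] add(add(S(add(Z, mul(SZ, SZ))), add(SZ, Z)), mul(Z, add(mul(SSZ, SZ), add(SZ, Z))))
  [4] add(S(add(add(Z, mul(SZ, SZ)), add(SZ, Z))), mul(Z, add(mul(SSZ, SZ), add(SZ, Z))))
  [5] S(add(add(add(Z, mul(SZ, SZ)), add(SZ, Z)), mul(Z, add(mul(SSZ, SZ), add(SZ, Z)))))
  [6] S(add(add(mul(SZ, SZ), add(SZ, Z)), mul(Z, add(mul(SSZ, SZ), add(SZ, Z)))))
  [7] S(add(add(add(SZ, mul(Z, SZ)), add(SZ, Z)), mul(Z, add(mul(SSZ, SZ), add(SZ, Z)))))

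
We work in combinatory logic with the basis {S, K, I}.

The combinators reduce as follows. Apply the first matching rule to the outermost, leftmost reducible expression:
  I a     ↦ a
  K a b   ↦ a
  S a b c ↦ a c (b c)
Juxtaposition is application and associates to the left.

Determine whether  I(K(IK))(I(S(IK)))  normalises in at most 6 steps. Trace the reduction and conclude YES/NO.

  start: I(K(IK))(I(S(IK)))
  [1] K(IK)(I(S(IK)))
  [2] IK
  [3] K

Answer: YES — reaches normal form K in 3 ≤ 6 steps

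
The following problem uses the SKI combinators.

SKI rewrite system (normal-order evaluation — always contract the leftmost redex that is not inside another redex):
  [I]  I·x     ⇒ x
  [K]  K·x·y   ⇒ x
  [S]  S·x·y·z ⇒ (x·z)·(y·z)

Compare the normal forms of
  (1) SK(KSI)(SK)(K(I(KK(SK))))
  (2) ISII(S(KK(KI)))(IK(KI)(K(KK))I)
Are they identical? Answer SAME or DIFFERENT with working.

Answer: DIFFERENT — A ⇓ SK(KK), B ⇓ I

Working:
Term A:
  start: SK(KSI)(SK)(K(I(KK(SK))))
  [1] K(SK)(KSI(SK))(K(I(KK(SK))))
  [2] SK(K(I(KK(SK))))
  [3] SK(K(KK(SK)))
  [4] SK(KK)

Term B:
  start: ISII(S(KK(KI)))(IK(KI)(K(KK))I)
  [1] SII(S(KK(KI)))(IK(KI)(K(KK))I)
  [2] I(S(KK(KI)))(I(S(KK(KI))))(IK(KI)(K(KK))I)
  [3] S(KK(KI))(I(S(KK(KI))))(IK(KI)(K(KK))I)
  [4] KK(KI)(IK(KI)(K(KK))I)(I(S(KK(KI)))(IK(KI)(K(KK))I))
  [5] K(IK(KI)(K(KK))I)(I(S(KK(KI)))(IK(KI)(K(KK))I))
  [6] IK(KI)(K(KK))I
  [7] K(KI)(K(KK))I
  [8] KII
  [9] I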